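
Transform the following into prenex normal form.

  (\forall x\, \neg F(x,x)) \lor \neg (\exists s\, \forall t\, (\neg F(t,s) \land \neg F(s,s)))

\forall x\, \forall s\, \exists t\, (\neg F(x,x) \lor F(t,s) \lor F(s,s))

Drive negations inward (¬∀x A ≡ ∃x ¬A, ¬∃x A ≡ ∀x ¬A, De Morgan for ∧/∨):
  (\forall x\, \neg F(x,x)) \lor (\forall s\, \exists t\, (F(t,s) \lor F(s,s)))
All bound variables are already distinct, so no renaming is needed.
Extract every quantifier outward, since the variables are now distinct and don't occur free across branches:
  \forall x\, \forall s\, \exists t\, (\neg F(x,x) \lor F(t,s) \lor F(s,s))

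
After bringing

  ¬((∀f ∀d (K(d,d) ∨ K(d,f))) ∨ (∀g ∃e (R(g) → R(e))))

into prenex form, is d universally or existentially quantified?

First replace A → B with ¬A ∨ B.
  ¬((∀f ∀d (K(d,d) ∨ K(d,f))) ∨ (∀g ∃e (¬R(g) ∨ R(e))))
Move each ¬ inward, flipping quantifiers it crosses:
  (∃f ∃d (¬K(d,d) ∧ ¬K(d,f))) ∧ (∃g ∀e (R(g) ∧ ¬R(e)))
Pull the quantifiers to the front (each side's bound variable is not free in the other side):
  ∃f ∃d ∃g ∀e (¬K(d,d) ∧ ¬K(d,f) ∧ R(g) ∧ ¬R(e))
The quantifier ∀d sits under an odd number of negations (counting the antecedent side of each →), so it flips to ∃d.

existential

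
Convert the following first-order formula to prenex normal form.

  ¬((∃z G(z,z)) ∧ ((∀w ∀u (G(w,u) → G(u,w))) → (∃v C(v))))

Rewrite implications/biconditionals: A → B as ¬A ∨ B.
  ¬((∃z G(z,z)) ∧ (¬(∀w ∀u (¬G(w,u) ∨ G(u,w))) ∨ (∃v C(v))))
Drive negations inward (¬∀x A ≡ ∃x ¬A, ¬∃x A ≡ ∀x ¬A, De Morgan for ∧/∨):
  (∀z ¬G(z,z)) ∨ (∀w ∀u (¬G(w,u) ∨ G(u,w))) ∧ (∀v ¬C(v))
All bound variables are already distinct, so no renaming is needed.
Pull the quantifiers to the front (each side's bound variable is not free in the other side):
  ∀z ∀w ∀u ∀v (¬G(z,z) ∨ (¬G(w,u) ∨ G(u,w)) ∧ ¬C(v))

∀z ∀w ∀u ∀v (¬G(z,z) ∨ (¬G(w,u) ∨ G(u,w)) ∧ ¬C(v))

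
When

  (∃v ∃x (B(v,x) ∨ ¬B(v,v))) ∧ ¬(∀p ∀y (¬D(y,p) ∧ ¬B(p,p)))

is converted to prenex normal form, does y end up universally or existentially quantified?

Move each ¬ inward, flipping quantifiers it crosses:
  (∃v ∃x (B(v,x) ∨ ¬B(v,v))) ∧ (∃p ∃y (D(y,p) ∨ B(p,p)))
All bound variables are already distinct, so no renaming is needed.
Pull the quantifiers to the front (each side's bound variable is not free in the other side):
  ∃v ∃x ∃p ∃y ((B(v,x) ∨ ¬B(v,v)) ∧ (D(y,p) ∨ B(p,p)))
The quantifier ∀y sits under an odd number of negations, so it flips to ∃y.

existential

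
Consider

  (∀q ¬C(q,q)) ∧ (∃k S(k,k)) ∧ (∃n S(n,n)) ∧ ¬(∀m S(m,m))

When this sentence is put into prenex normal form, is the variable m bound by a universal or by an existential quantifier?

Move each ¬ inward, flipping quantifiers it crosses:
  (∀q ¬C(q,q)) ∧ (∃k S(k,k)) ∧ (∃n S(n,n)) ∧ (∃m ¬S(m,m))
Pull the quantifiers to the front (each side's bound variable is not free in the other side):
  ∀q ∃k ∃n ∃m (¬C(q,q) ∧ S(k,k) ∧ S(n,n) ∧ ¬S(m,m))
The quantifier ∀m sits under an odd number of negations, so it flips to ∃m.

existential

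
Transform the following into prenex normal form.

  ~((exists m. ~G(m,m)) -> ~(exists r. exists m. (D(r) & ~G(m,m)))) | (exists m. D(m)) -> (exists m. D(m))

Eliminate → and ↔ using ¬ and ∨.
  ~(~(~(exists m. ~G(m,m)) | ~(exists r. exists m. (D(r) & ~G(m,m)))) | (exists m. D(m))) | (exists m. D(m))
Move each ¬ inward, flipping quantifiers it crosses:
  ((forall m. G(m,m)) | (forall r. forall m. (~D(r) | G(m,m)))) & (forall m. ~D(m)) | (exists m. D(m))
Standardize variables apart so no two quantifiers bind the same name: m↦t, m↦u1, m↦q.
  ((forall m. G(m,m)) | (forall r. forall t. (~D(r) | G(t,t)))) & (forall u1. ~D(u1)) | (exists q. D(q))
Extract every quantifier outward, since the variables are now distinct and don't occur free across branches:
  forall m. forall r. forall t. forall u1. exists q. ((G(m,m) | ~D(r) | G(t,t)) & ~D(u1) | D(q))

forall m. forall r. forall t. forall u1. exists q. ((G(m,m) | ~D(r) | G(t,t)) & ~D(u1) | D(q))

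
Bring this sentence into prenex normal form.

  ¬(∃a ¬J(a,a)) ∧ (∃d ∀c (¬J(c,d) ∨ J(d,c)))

∀a ∃d ∀c (J(a,a) ∧ (¬J(c,d) ∨ J(d,c)))

Push ¬ through the quantifiers and connectives to reach negation normal form:
  (∀a J(a,a)) ∧ (∃d ∀c (¬J(c,d) ∨ J(d,c)))
All bound variables are already distinct, so no renaming is needed.
Finally move all quantifiers to the prefix:
  ∀a ∃d ∀c (J(a,a) ∧ (¬J(c,d) ∨ J(d,c)))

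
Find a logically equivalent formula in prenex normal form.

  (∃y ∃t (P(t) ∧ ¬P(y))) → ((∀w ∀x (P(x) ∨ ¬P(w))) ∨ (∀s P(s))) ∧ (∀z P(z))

Eliminate → and ↔ using ¬ and ∨.
  ¬(∃y ∃t (P(t) ∧ ¬P(y))) ∨ ((∀w ∀x (P(x) ∨ ¬P(w))) ∨ (∀s P(s))) ∧ (∀z P(z))
Drive negations inward (¬∀x A ≡ ∃x ¬A, ¬∃x A ≡ ∀x ¬A, De Morgan for ∧/∨):
  (∀y ∀t (¬P(t) ∨ P(y))) ∨ ((∀w ∀x (P(x) ∨ ¬P(w))) ∨ (∀s P(s))) ∧ (∀z P(z))
Extract every quantifier outward, since the variables are now distinct and don't occur free across branches:
  ∀y ∀t ∀w ∀x ∀s ∀z (¬P(t) ∨ P(y) ∨ (P(x) ∨ ¬P(w) ∨ P(s)) ∧ P(z))

∀y ∀t ∀w ∀x ∀s ∀z (¬P(t) ∨ P(y) ∨ (P(x) ∨ ¬P(w) ∨ P(s)) ∧ P(z))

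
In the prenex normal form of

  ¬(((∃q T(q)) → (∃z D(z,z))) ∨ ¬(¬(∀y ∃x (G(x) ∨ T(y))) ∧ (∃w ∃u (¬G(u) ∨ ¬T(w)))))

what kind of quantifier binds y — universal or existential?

existential

Eliminate → and ↔ using ¬ and ∨.
  ¬(¬(∃q T(q)) ∨ (∃z D(z,z)) ∨ ¬(¬(∀y ∃x (G(x) ∨ T(y))) ∧ (∃w ∃u (¬G(u) ∨ ¬T(w)))))
Drive negations inward (¬∀x A ≡ ∃x ¬A, ¬∃x A ≡ ∀x ¬A, De Morgan for ∧/∨):
  (∃q T(q)) ∧ (∀z ¬D(z,z)) ∧ (∃y ∀x (¬G(x) ∧ ¬T(y))) ∧ (∃w ∃u (¬G(u) ∨ ¬T(w)))
Pull the quantifiers to the front (each side's bound variable is not free in the other side):
  ∃q ∀z ∃y ∀x ∃w ∃u (T(q) ∧ ¬D(z,z) ∧ ¬G(x) ∧ ¬T(y) ∧ (¬G(u) ∨ ¬T(w)))
The quantifier ∀y sits under an odd number of negations (counting the antecedent side of each →), so it flips to ∃y.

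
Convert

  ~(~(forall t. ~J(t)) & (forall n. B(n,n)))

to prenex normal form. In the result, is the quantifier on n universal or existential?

existential

Push ¬ through the quantifiers and connectives to reach negation normal form:
  (forall t. ~J(t)) | (exists n. ~B(n,n))
Extract every quantifier outward, since the variables are now distinct and don't occur free across branches:
  forall t. exists n. (~J(t) | ~B(n,n))
The quantifier forall n sits under an odd number of negations, so it flips to exists n.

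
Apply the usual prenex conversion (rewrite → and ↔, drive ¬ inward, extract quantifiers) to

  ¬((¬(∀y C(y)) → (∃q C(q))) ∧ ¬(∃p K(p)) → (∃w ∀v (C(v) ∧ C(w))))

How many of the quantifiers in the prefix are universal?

3

Rewrite implications/biconditionals: A → B as ¬A ∨ B.
  ¬(¬((¬¬(∀y C(y)) ∨ (∃q C(q))) ∧ ¬(∃p K(p))) ∨ (∃w ∀v (C(v) ∧ C(w))))
Move each ¬ inward, flipping quantifiers it crosses:
  ((∀y C(y)) ∨ (∃q C(q))) ∧ (∀p ¬K(p)) ∧ (∀w ∃v (¬C(v) ∨ ¬C(w)))
Finally move all quantifiers to the prefix:
  ∀y ∃q ∀p ∀w ∃v ((C(y) ∨ C(q)) ∧ ¬K(p) ∧ (¬C(v) ∨ ¬C(w)))
The prefix is ∀y ∃q ∀p ∀w ∃v: 3 universal, 2 existential.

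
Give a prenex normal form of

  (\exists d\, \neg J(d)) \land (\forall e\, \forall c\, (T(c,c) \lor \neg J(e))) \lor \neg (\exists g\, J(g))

\exists d\, \forall e\, \forall c\, \forall g\, (\neg J(d) \land (T(c,c) \lor \neg J(e)) \lor \neg J(g))

Push ¬ through the quantifiers and connectives to reach negation normal form:
  (\exists d\, \neg J(d)) \land (\forall e\, \forall c\, (T(c,c) \lor \neg J(e))) \lor (\forall g\, \neg J(g))
Finally move all quantifiers to the prefix:
  \exists d\, \forall e\, \forall c\, \forall g\, (\neg J(d) \land (T(c,c) \lor \neg J(e)) \lor \neg J(g))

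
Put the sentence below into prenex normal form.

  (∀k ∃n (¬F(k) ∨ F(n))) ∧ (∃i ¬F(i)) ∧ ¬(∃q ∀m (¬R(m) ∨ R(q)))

Drive negations inward (¬∀x A ≡ ∃x ¬A, ¬∃x A ≡ ∀x ¬A, De Morgan for ∧/∨):
  (∀k ∃n (¬F(k) ∨ F(n))) ∧ (∃i ¬F(i)) ∧ (∀q ∃m (R(m) ∧ ¬R(q)))
All bound variables are already distinct, so no renaming is needed.
Finally move all quantifiers to the prefix:
  ∀k ∃n ∃i ∀q ∃m ((¬F(k) ∨ F(n)) ∧ ¬F(i) ∧ R(m) ∧ ¬R(q))

∀k ∃n ∃i ∀q ∃m ((¬F(k) ∨ F(n)) ∧ ¬F(i) ∧ R(m) ∧ ¬R(q))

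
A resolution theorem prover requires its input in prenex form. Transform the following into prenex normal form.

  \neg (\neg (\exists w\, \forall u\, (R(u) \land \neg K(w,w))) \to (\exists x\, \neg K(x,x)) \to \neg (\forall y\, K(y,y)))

\forall w\, \exists u\, \exists x\, \forall y\, ((\neg R(u) \lor K(w,w)) \land \neg K(x,x) \land K(y,y))

Rewrite implications/biconditionals: A → B as ¬A ∨ B.
  \neg (\neg \neg (\exists w\, \forall u\, (R(u) \land \neg K(w,w))) \lor \neg (\exists x\, \neg K(x,x)) \lor \neg (\forall y\, K(y,y)))
Push ¬ through the quantifiers and connectives to reach negation normal form:
  (\forall w\, \exists u\, (\neg R(u) \lor K(w,w))) \land (\exists x\, \neg K(x,x)) \land (\forall y\, K(y,y))
All bound variables are already distinct, so no renaming is needed.
Extract every quantifier outward, since the variables are now distinct and don't occur free across branches:
  \forall w\, \exists u\, \exists x\, \forall y\, ((\neg R(u) \lor K(w,w)) \land \neg K(x,x) \land K(y,y))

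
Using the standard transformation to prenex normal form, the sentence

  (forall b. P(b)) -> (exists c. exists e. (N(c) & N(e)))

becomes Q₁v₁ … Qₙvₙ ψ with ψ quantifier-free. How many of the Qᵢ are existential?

Eliminate → and ↔ using ¬ and ∨.
  ~(forall b. P(b)) | (exists c. exists e. (N(c) & N(e)))
Drive negations inward (¬∀x A ≡ ∃x ¬A, ¬∃x A ≡ ∀x ¬A, De Morgan for ∧/∨):
  (exists b. ~P(b)) | (exists c. exists e. (N(c) & N(e)))
Extract every quantifier outward, since the variables are now distinct and don't occur free across branches:
  exists b. exists c. exists e. (~P(b) | N(c) & N(e))
The prefix is exists b exists c exists e: 0 universal, 3 existential.

3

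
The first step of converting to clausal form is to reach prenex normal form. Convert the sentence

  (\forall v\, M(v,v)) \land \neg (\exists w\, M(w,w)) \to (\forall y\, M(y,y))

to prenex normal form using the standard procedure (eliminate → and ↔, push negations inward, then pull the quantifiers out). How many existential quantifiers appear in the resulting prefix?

2

Eliminate → and ↔ using ¬ and ∨.
  \neg ((\forall v\, M(v,v)) \land \neg (\exists w\, M(w,w))) \lor (\forall y\, M(y,y))
Drive negations inward (¬∀x A ≡ ∃x ¬A, ¬∃x A ≡ ∀x ¬A, De Morgan for ∧/∨):
  (\exists v\, \neg M(v,v)) \lor (\exists w\, M(w,w)) \lor (\forall y\, M(y,y))
All bound variables are already distinct, so no renaming is needed.
Finally move all quantifiers to the prefix:
  \exists v\, \exists w\, \forall y\, (\neg M(v,v) \lor M(w,w) \lor M(y,y))
The prefix is \exists v \exists w \forall y: 1 universal, 2 existential.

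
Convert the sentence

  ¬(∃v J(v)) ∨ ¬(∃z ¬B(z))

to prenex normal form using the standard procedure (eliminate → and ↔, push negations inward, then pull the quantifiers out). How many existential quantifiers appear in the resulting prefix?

0

Move each ¬ inward, flipping quantifiers it crosses:
  (∀v ¬J(v)) ∨ (∀z B(z))
Extract every quantifier outward, since the variables are now distinct and don't occur free across branches:
  ∀v ∀z (¬J(v) ∨ B(z))
The prefix is ∀v ∀z: 2 universal, 0 existential.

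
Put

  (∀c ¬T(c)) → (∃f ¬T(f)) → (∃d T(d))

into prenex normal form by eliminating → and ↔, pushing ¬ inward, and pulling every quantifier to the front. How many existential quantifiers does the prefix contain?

First replace A → B with ¬A ∨ B.
  ¬(∀c ¬T(c)) ∨ ¬(∃f ¬T(f)) ∨ (∃d T(d))
Push ¬ through the quantifiers and connectives to reach negation normal form:
  (∃c T(c)) ∨ (∀f T(f)) ∨ (∃d T(d))
All bound variables are already distinct, so no renaming is needed.
Finally move all quantifiers to the prefix:
  ∃c ∀f ∃d (T(c) ∨ T(f) ∨ T(d))
The prefix is ∃c ∀f ∃d: 1 universal, 2 existential.

2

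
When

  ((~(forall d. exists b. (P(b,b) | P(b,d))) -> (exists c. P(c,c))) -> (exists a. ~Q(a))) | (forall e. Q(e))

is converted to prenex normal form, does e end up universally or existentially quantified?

Rewrite implications/biconditionals: A → B as ¬A ∨ B.
  ~(~~(forall d. exists b. (P(b,b) | P(b,d))) | (exists c. P(c,c))) | (exists a. ~Q(a)) | (forall e. Q(e))
Drive negations inward (¬∀x A ≡ ∃x ¬A, ¬∃x A ≡ ∀x ¬A, De Morgan for ∧/∨):
  (exists d. forall b. (~P(b,b) & ~P(b,d))) & (forall c. ~P(c,c)) | (exists a. ~Q(a)) | (forall e. Q(e))
All bound variables are already distinct, so no renaming is needed.
Pull the quantifiers to the front (each side's bound variable is not free in the other side):
  exists d. forall b. forall c. exists a. forall e. (~P(b,b) & ~P(b,d) & ~P(c,c) | ~Q(a) | Q(e))
The quantifier forall e sits under an even number of negations (counting the antecedent side of each →), so it remains universal.

universal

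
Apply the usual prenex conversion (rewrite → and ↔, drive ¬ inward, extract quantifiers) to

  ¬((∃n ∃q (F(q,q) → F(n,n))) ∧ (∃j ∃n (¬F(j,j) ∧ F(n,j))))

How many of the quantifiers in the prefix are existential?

Rewrite implications/biconditionals: A → B as ¬A ∨ B.
  ¬((∃n ∃q (¬F(q,q) ∨ F(n,n))) ∧ (∃j ∃n (¬F(j,j) ∧ F(n,j))))
Push ¬ through the quantifiers and connectives to reach negation normal form:
  (∀n ∀q (F(q,q) ∧ ¬F(n,n))) ∨ (∀j ∀n (F(j,j) ∨ ¬F(n,j)))
Rename bound variables to avoid capture: n↦x1.
  (∀n ∀q (F(q,q) ∧ ¬F(n,n))) ∨ (∀j ∀x1 (F(j,j) ∨ ¬F(x1,j)))
Extract every quantifier outward, since the variables are now distinct and don't occur free across branches:
  ∀n ∀q ∀j ∀x1 (F(q,q) ∧ ¬F(n,n) ∨ F(j,j) ∨ ¬F(x1,j))
The prefix is ∀n ∀q ∀j ∀x1: 4 universal, 0 existential.

0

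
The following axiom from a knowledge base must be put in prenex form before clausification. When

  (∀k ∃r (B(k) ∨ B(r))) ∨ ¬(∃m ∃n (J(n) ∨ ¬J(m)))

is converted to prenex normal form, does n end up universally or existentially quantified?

Push ¬ through the quantifiers and connectives to reach negation normal form:
  (∀k ∃r (B(k) ∨ B(r))) ∨ (∀m ∀n (¬J(n) ∧ J(m)))
All bound variables are already distinct, so no renaming is needed.
Pull the quantifiers to the front (each side's bound variable is not free in the other side):
  ∀k ∃r ∀m ∀n (B(k) ∨ B(r) ∨ ¬J(n) ∧ J(m))
The quantifier ∃n sits under an odd number of negations, so it flips to ∀n.

universal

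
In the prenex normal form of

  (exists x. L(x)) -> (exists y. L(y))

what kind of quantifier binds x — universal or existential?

universal

First replace A → B with ¬A ∨ B.
  ~(exists x. L(x)) | (exists y. L(y))
Move each ¬ inward, flipping quantifiers it crosses:
  (forall x. ~L(x)) | (exists y. L(y))
All bound variables are already distinct, so no renaming is needed.
Extract every quantifier outward, since the variables are now distinct and don't occur free across branches:
  forall x. exists y. (~L(x) | L(y))
The quantifier exists x sits under an odd number of negations (counting the antecedent side of each →), so it flips to forall x.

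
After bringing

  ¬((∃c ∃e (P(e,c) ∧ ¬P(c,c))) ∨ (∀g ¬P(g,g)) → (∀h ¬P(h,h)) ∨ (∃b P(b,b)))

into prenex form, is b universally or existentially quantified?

universal

Rewrite implications/biconditionals: A → B as ¬A ∨ B.
  ¬(¬((∃c ∃e (P(e,c) ∧ ¬P(c,c))) ∨ (∀g ¬P(g,g))) ∨ (∀h ¬P(h,h)) ∨ (∃b P(b,b)))
Move each ¬ inward, flipping quantifiers it crosses:
  ((∃c ∃e (P(e,c) ∧ ¬P(c,c))) ∨ (∀g ¬P(g,g))) ∧ (∃h P(h,h)) ∧ (∀b ¬P(b,b))
Extract every quantifier outward, since the variables are now distinct and don't occur free across branches:
  ∃c ∃e ∀g ∃h ∀b ((P(e,c) ∧ ¬P(c,c) ∨ ¬P(g,g)) ∧ P(h,h) ∧ ¬P(b,b))
The quantifier ∃b sits under an odd number of negations (counting the antecedent side of each →), so it flips to ∀b.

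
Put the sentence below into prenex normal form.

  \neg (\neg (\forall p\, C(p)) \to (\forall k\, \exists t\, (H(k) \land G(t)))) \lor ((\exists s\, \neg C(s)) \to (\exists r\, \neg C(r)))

First replace A → B with ¬A ∨ B.
  \neg (\neg \neg (\forall p\, C(p)) \lor (\forall k\, \exists t\, (H(k) \land G(t)))) \lor \neg (\exists s\, \neg C(s)) \lor (\exists r\, \neg C(r))
Push ¬ through the quantifiers and connectives to reach negation normal form:
  (\exists p\, \neg C(p)) \land (\exists k\, \forall t\, (\neg H(k) \lor \neg G(t))) \lor (\forall s\, C(s)) \lor (\exists r\, \neg C(r))
All bound variables are already distinct, so no renaming is needed.
Pull the quantifiers to the front (each side's bound variable is not free in the other side):
  \exists p\, \exists k\, \forall t\, \forall s\, \exists r\, (\neg C(p) \land (\neg H(k) \lor \neg G(t)) \lor C(s) \lor \neg C(r))

\exists p\, \exists k\, \forall t\, \forall s\, \exists r\, (\neg C(p) \land (\neg H(k) \lor \neg G(t)) \lor C(s) \lor \neg C(r))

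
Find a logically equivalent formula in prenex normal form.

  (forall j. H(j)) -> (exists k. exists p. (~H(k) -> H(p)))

exists j. exists k. exists p. (~H(j) | H(k) | H(p))

First replace A → B with ¬A ∨ B.
  ~(forall j. H(j)) | (exists k. exists p. (~~H(k) | H(p)))
Drive negations inward (¬∀x A ≡ ∃x ¬A, ¬∃x A ≡ ∀x ¬A, De Morgan for ∧/∨):
  (exists j. ~H(j)) | (exists k. exists p. (H(k) | H(p)))
All bound variables are already distinct, so no renaming is needed.
Extract every quantifier outward, since the variables are now distinct and don't occur free across branches:
  exists j. exists k. exists p. (~H(j) | H(k) | H(p))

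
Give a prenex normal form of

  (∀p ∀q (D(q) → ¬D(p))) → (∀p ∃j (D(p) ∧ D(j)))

∃p ∃q ∀r ∃j (D(q) ∧ D(p) ∨ D(r) ∧ D(j))

Rewrite implications/biconditionals: A → B as ¬A ∨ B.
  ¬(∀p ∀q (¬D(q) ∨ ¬D(p))) ∨ (∀p ∃j (D(p) ∧ D(j)))
Move each ¬ inward, flipping quantifiers it crosses:
  (∃p ∃q (D(q) ∧ D(p))) ∨ (∀p ∃j (D(p) ∧ D(j)))
Give each quantifier a distinct variable: p↦r.
  (∃p ∃q (D(q) ∧ D(p))) ∨ (∀r ∃j (D(r) ∧ D(j)))
Extract every quantifier outward, since the variables are now distinct and don't occur free across branches:
  ∃p ∃q ∀r ∃j (D(q) ∧ D(p) ∨ D(r) ∧ D(j))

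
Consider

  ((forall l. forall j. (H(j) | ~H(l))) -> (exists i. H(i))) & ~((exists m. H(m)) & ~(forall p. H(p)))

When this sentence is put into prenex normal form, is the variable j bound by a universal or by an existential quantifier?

Eliminate → and ↔ using ¬ and ∨.
  (~(forall l. forall j. (H(j) | ~H(l))) | (exists i. H(i))) & ~((exists m. H(m)) & ~(forall p. H(p)))
Drive negations inward (¬∀x A ≡ ∃x ¬A, ¬∃x A ≡ ∀x ¬A, De Morgan for ∧/∨):
  ((exists l. exists j. (~H(j) & H(l))) | (exists i. H(i))) & ((forall m. ~H(m)) | (forall p. H(p)))
All bound variables are already distinct, so no renaming is needed.
Finally move all quantifiers to the prefix:
  exists l. exists j. exists i. forall m. forall p. ((~H(j) & H(l) | H(i)) & (~H(m) | H(p)))
The quantifier forall j sits under an odd number of negations (counting the antecedent side of each →), so it flips to exists j.

existential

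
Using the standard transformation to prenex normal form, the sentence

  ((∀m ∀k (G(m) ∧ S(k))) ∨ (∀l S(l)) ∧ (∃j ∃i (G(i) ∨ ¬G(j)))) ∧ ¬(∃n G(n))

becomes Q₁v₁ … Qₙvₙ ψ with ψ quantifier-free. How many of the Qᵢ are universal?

Move each ¬ inward, flipping quantifiers it crosses:
  ((∀m ∀k (G(m) ∧ S(k))) ∨ (∀l S(l)) ∧ (∃j ∃i (G(i) ∨ ¬G(j)))) ∧ (∀n ¬G(n))
All bound variables are already distinct, so no renaming is needed.
Pull the quantifiers to the front (each side's bound variable is not free in the other side):
  ∀m ∀k ∀l ∃j ∃i ∀n ((G(m) ∧ S(k) ∨ S(l) ∧ (G(i) ∨ ¬G(j))) ∧ ¬G(n))
The prefix is ∀m ∀k ∀l ∃j ∃i ∀n: 4 universal, 2 existential.

4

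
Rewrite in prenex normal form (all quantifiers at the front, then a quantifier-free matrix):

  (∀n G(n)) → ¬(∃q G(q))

First replace A → B with ¬A ∨ B.
  ¬(∀n G(n)) ∨ ¬(∃q G(q))
Drive negations inward (¬∀x A ≡ ∃x ¬A, ¬∃x A ≡ ∀x ¬A, De Morgan for ∧/∨):
  (∃n ¬G(n)) ∨ (∀q ¬G(q))
Finally move all quantifiers to the prefix:
  ∃n ∀q (¬G(n) ∨ ¬G(q))

∃n ∀q (¬G(n) ∨ ¬G(q))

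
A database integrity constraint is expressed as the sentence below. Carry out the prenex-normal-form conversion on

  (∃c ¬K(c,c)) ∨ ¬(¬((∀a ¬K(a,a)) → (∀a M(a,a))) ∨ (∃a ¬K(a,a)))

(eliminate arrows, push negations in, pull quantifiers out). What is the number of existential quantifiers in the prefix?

Rewrite implications/biconditionals: A → B as ¬A ∨ B.
  (∃c ¬K(c,c)) ∨ ¬(¬(¬(∀a ¬K(a,a)) ∨ (∀a M(a,a))) ∨ (∃a ¬K(a,a)))
Push ¬ through the quantifiers and connectives to reach negation normal form:
  (∃c ¬K(c,c)) ∨ ((∃a K(a,a)) ∨ (∀a M(a,a))) ∧ (∀a K(a,a))
Standardize variables apart so no two quantifiers bind the same name: a↦y, a↦p.
  (∃c ¬K(c,c)) ∨ ((∃a K(a,a)) ∨ (∀y M(y,y))) ∧ (∀p K(p,p))
Pull the quantifiers to the front (each side's bound variable is not free in the other side):
  ∃c ∃a ∀y ∀p (¬K(c,c) ∨ (K(a,a) ∨ M(y,y)) ∧ K(p,p))
The prefix is ∃c ∃a ∀y ∀p: 2 universal, 2 existential.

2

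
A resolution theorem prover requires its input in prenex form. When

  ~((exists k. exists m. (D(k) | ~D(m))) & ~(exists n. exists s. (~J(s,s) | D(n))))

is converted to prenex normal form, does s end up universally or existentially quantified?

Drive negations inward (¬∀x A ≡ ∃x ¬A, ¬∃x A ≡ ∀x ¬A, De Morgan for ∧/∨):
  (forall k. forall m. (~D(k) & D(m))) | (exists n. exists s. (~J(s,s) | D(n)))
Pull the quantifiers to the front (each side's bound variable is not free in the other side):
  forall k. forall m. exists n. exists s. (~D(k) & D(m) | ~J(s,s) | D(n))
The quantifier exists s sits under an even number of negations, so it remains existential.

existential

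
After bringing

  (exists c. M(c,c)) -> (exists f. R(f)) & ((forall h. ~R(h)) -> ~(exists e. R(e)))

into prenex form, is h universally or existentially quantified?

existential

First replace A → B with ¬A ∨ B.
  ~(exists c. M(c,c)) | (exists f. R(f)) & (~(forall h. ~R(h)) | ~(exists e. R(e)))
Push ¬ through the quantifiers and connectives to reach negation normal form:
  (forall c. ~M(c,c)) | (exists f. R(f)) & ((exists h. R(h)) | (forall e. ~R(e)))
All bound variables are already distinct, so no renaming is needed.
Pull the quantifiers to the front (each side's bound variable is not free in the other side):
  forall c. exists f. exists h. forall e. (~M(c,c) | R(f) & (R(h) | ~R(e)))
The quantifier forall h sits under an odd number of negations (counting the antecedent side of each →), so it flips to exists h.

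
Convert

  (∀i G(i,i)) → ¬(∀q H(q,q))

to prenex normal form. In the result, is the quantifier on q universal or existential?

existential

Rewrite implications/biconditionals: A → B as ¬A ∨ B.
  ¬(∀i G(i,i)) ∨ ¬(∀q H(q,q))
Drive negations inward (¬∀x A ≡ ∃x ¬A, ¬∃x A ≡ ∀x ¬A, De Morgan for ∧/∨):
  (∃i ¬G(i,i)) ∨ (∃q ¬H(q,q))
Pull the quantifiers to the front (each side's bound variable is not free in the other side):
  ∃i ∃q (¬G(i,i) ∨ ¬H(q,q))
The quantifier ∀q sits under an odd number of negations (counting the antecedent side of each →), so it flips to ∃q.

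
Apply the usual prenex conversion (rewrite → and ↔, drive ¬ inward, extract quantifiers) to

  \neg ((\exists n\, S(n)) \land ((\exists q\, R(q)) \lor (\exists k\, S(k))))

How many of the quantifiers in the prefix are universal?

3

Move each ¬ inward, flipping quantifiers it crosses:
  (\forall n\, \neg S(n)) \lor (\forall q\, \neg R(q)) \land (\forall k\, \neg S(k))
All bound variables are already distinct, so no renaming is needed.
Finally move all quantifiers to the prefix:
  \forall n\, \forall q\, \forall k\, (\neg S(n) \lor \neg R(q) \land \neg S(k))
The prefix is \forall n \forall q \forall k: 3 universal, 0 existential.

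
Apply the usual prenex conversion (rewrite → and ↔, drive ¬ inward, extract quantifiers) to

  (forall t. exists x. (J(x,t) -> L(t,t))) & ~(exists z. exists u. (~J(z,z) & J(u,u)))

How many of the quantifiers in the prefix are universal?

3

First replace A → B with ¬A ∨ B.
  (forall t. exists x. (~J(x,t) | L(t,t))) & ~(exists z. exists u. (~J(z,z) & J(u,u)))
Move each ¬ inward, flipping quantifiers it crosses:
  (forall t. exists x. (~J(x,t) | L(t,t))) & (forall z. forall u. (J(z,z) | ~J(u,u)))
All bound variables are already distinct, so no renaming is needed.
Extract every quantifier outward, since the variables are now distinct and don't occur free across branches:
  forall t. exists x. forall z. forall u. ((~J(x,t) | L(t,t)) & (J(z,z) | ~J(u,u)))
The prefix is forall t exists x forall z forall u: 3 universal, 1 existential.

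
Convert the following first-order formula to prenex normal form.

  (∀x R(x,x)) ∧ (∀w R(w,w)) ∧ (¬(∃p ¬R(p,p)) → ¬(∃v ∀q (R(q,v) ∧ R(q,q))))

First replace A → B with ¬A ∨ B.
  (∀x R(x,x)) ∧ (∀w R(w,w)) ∧ (¬¬(∃p ¬R(p,p)) ∨ ¬(∃v ∀q (R(q,v) ∧ R(q,q))))
Push ¬ through the quantifiers and connectives to reach negation normal form:
  (∀x R(x,x)) ∧ (∀w R(w,w)) ∧ ((∃p ¬R(p,p)) ∨ (∀v ∃q (¬R(q,v) ∨ ¬R(q,q))))
All bound variables are already distinct, so no renaming is needed.
Extract every quantifier outward, since the variables are now distinct and don't occur free across branches:
  ∀x ∀w ∃p ∀v ∃q (R(x,x) ∧ R(w,w) ∧ (¬R(p,p) ∨ ¬R(q,v) ∨ ¬R(q,q)))

∀x ∀w ∃p ∀v ∃q (R(x,x) ∧ R(w,w) ∧ (¬R(p,p) ∨ ¬R(q,v) ∨ ¬R(q,q)))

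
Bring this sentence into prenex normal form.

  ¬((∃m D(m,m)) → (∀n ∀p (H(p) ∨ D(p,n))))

∃m ∃n ∃p (D(m,m) ∧ ¬H(p) ∧ ¬D(p,n))

First replace A → B with ¬A ∨ B.
  ¬(¬(∃m D(m,m)) ∨ (∀n ∀p (H(p) ∨ D(p,n))))
Drive negations inward (¬∀x A ≡ ∃x ¬A, ¬∃x A ≡ ∀x ¬A, De Morgan for ∧/∨):
  (∃m D(m,m)) ∧ (∃n ∃p (¬H(p) ∧ ¬D(p,n)))
All bound variables are already distinct, so no renaming is needed.
Extract every quantifier outward, since the variables are now distinct and don't occur free across branches:
  ∃m ∃n ∃p (D(m,m) ∧ ¬H(p) ∧ ¬D(p,n))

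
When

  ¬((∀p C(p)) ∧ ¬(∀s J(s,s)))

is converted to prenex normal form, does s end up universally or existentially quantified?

universal

Drive negations inward (¬∀x A ≡ ∃x ¬A, ¬∃x A ≡ ∀x ¬A, De Morgan for ∧/∨):
  (∃p ¬C(p)) ∨ (∀s J(s,s))
Finally move all quantifiers to the prefix:
  ∃p ∀s (¬C(p) ∨ J(s,s))
The quantifier ∀s sits under an even number of negations, so it remains universal.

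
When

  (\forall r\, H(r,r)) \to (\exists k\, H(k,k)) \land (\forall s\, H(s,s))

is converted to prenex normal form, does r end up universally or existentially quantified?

Rewrite implications/biconditionals: A → B as ¬A ∨ B.
  \neg (\forall r\, H(r,r)) \lor (\exists k\, H(k,k)) \land (\forall s\, H(s,s))
Move each ¬ inward, flipping quantifiers it crosses:
  (\exists r\, \neg H(r,r)) \lor (\exists k\, H(k,k)) \land (\forall s\, H(s,s))
Finally move all quantifiers to the prefix:
  \exists r\, \exists k\, \forall s\, (\neg H(r,r) \lor H(k,k) \land H(s,s))
The quantifier \forall r sits under an odd number of negations (counting the antecedent side of each →), so it flips to \exists r.

existential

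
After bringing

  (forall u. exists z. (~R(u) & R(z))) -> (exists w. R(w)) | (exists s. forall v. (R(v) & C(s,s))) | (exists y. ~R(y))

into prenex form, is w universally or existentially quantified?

Eliminate → and ↔ using ¬ and ∨.
  ~(forall u. exists z. (~R(u) & R(z))) | (exists w. R(w)) | (exists s. forall v. (R(v) & C(s,s))) | (exists y. ~R(y))
Move each ¬ inward, flipping quantifiers it crosses:
  (exists u. forall z. (R(u) | ~R(z))) | (exists w. R(w)) | (exists s. forall v. (R(v) & C(s,s))) | (exists y. ~R(y))
All bound variables are already distinct, so no renaming is needed.
Pull the quantifiers to the front (each side's bound variable is not free in the other side):
  exists u. forall z. exists w. exists s. forall v. exists y. (R(u) | ~R(z) | R(w) | R(v) & C(s,s) | ~R(y))
The quantifier exists w sits under an even number of negations (counting the antecedent side of each →), so it remains existential.

existential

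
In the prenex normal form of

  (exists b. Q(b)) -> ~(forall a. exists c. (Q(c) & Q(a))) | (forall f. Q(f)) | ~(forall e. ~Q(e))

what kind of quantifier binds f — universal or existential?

universal

Rewrite implications/biconditionals: A → B as ¬A ∨ B.
  ~(exists b. Q(b)) | ~(forall a. exists c. (Q(c) & Q(a))) | (forall f. Q(f)) | ~(forall e. ~Q(e))
Move each ¬ inward, flipping quantifiers it crosses:
  (forall b. ~Q(b)) | (exists a. forall c. (~Q(c) | ~Q(a))) | (forall f. Q(f)) | (exists e. Q(e))
Pull the quantifiers to the front (each side's bound variable is not free in the other side):
  forall b. exists a. forall c. forall f. exists e. (~Q(b) | ~Q(c) | ~Q(a) | Q(f) | Q(e))
The quantifier forall f sits under an even number of negations (counting the antecedent side of each →), so it remains universal.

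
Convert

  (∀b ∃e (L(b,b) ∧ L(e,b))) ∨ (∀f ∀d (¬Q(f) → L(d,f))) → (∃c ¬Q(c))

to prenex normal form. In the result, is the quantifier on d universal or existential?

Rewrite implications/biconditionals: A → B as ¬A ∨ B.
  ¬((∀b ∃e (L(b,b) ∧ L(e,b))) ∨ (∀f ∀d (¬¬Q(f) ∨ L(d,f)))) ∨ (∃c ¬Q(c))
Push ¬ through the quantifiers and connectives to reach negation normal form:
  (∃b ∀e (¬L(b,b) ∨ ¬L(e,b))) ∧ (∃f ∃d (¬Q(f) ∧ ¬L(d,f))) ∨ (∃c ¬Q(c))
All bound variables are already distinct, so no renaming is needed.
Finally move all quantifiers to the prefix:
  ∃b ∀e ∃f ∃d ∃c ((¬L(b,b) ∨ ¬L(e,b)) ∧ ¬Q(f) ∧ ¬L(d,f) ∨ ¬Q(c))
The quantifier ∀d sits under an odd number of negations (counting the antecedent side of each →), so it flips to ∃d.

existential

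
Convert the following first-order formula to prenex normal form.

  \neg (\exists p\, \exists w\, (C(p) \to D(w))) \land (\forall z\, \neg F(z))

First replace A → B with ¬A ∨ B.
  \neg (\exists p\, \exists w\, (\neg C(p) \lor D(w))) \land (\forall z\, \neg F(z))
Push ¬ through the quantifiers and connectives to reach negation normal form:
  (\forall p\, \forall w\, (C(p) \land \neg D(w))) \land (\forall z\, \neg F(z))
All bound variables are already distinct, so no renaming is needed.
Finally move all quantifiers to the prefix:
  \forall p\, \forall w\, \forall z\, (C(p) \land \neg D(w) \land \neg F(z))

\forall p\, \forall w\, \forall z\, (C(p) \land \neg D(w) \land \neg F(z))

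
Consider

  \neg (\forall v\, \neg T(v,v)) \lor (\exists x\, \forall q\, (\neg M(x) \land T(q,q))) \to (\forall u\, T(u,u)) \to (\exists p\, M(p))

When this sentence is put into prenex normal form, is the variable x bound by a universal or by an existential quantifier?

universal

Eliminate → and ↔ using ¬ and ∨.
  \neg (\neg (\forall v\, \neg T(v,v)) \lor (\exists x\, \forall q\, (\neg M(x) \land T(q,q)))) \lor \neg (\forall u\, T(u,u)) \lor (\exists p\, M(p))
Move each ¬ inward, flipping quantifiers it crosses:
  (\forall v\, \neg T(v,v)) \land (\forall x\, \exists q\, (M(x) \lor \neg T(q,q))) \lor (\exists u\, \neg T(u,u)) \lor (\exists p\, M(p))
Extract every quantifier outward, since the variables are now distinct and don't occur free across branches:
  \forall v\, \forall x\, \exists q\, \exists u\, \exists p\, (\neg T(v,v) \land (M(x) \lor \neg T(q,q)) \lor \neg T(u,u) \lor M(p))
The quantifier \exists x sits under an odd number of negations (counting the antecedent side of each →), so it flips to \forall x.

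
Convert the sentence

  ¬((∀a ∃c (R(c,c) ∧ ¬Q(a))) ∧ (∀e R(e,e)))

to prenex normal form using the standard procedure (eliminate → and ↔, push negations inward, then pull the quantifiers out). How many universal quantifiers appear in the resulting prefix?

Drive negations inward (¬∀x A ≡ ∃x ¬A, ¬∃x A ≡ ∀x ¬A, De Morgan for ∧/∨):
  (∃a ∀c (¬R(c,c) ∨ Q(a))) ∨ (∃e ¬R(e,e))
All bound variables are already distinct, so no renaming is needed.
Extract every quantifier outward, since the variables are now distinct and don't occur free across branches:
  ∃a ∀c ∃e (¬R(c,c) ∨ Q(a) ∨ ¬R(e,e))
The prefix is ∃a ∀c ∃e: 1 universal, 2 existential.

1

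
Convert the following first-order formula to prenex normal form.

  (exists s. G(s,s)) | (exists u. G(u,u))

exists s. exists u. (G(s,s) | G(u,u))

Extract every quantifier outward, since the variables are now distinct and don't occur free across branches:
  exists s. exists u. (G(s,s) | G(u,u))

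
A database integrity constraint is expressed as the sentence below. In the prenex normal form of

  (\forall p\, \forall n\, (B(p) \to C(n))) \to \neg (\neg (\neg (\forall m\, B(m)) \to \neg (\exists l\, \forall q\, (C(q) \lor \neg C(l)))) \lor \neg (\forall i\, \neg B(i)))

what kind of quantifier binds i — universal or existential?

universal

First replace A → B with ¬A ∨ B.
  \neg (\forall p\, \forall n\, (\neg B(p) \lor C(n))) \lor \neg (\neg (\neg \neg (\forall m\, B(m)) \lor \neg (\exists l\, \forall q\, (C(q) \lor \neg C(l)))) \lor \neg (\forall i\, \neg B(i)))
Push ¬ through the quantifiers and connectives to reach negation normal form:
  (\exists p\, \exists n\, (B(p) \land \neg C(n))) \lor ((\forall m\, B(m)) \lor (\forall l\, \exists q\, (\neg C(q) \land C(l)))) \land (\forall i\, \neg B(i))
Extract every quantifier outward, since the variables are now distinct and don't occur free across branches:
  \exists p\, \exists n\, \forall m\, \forall l\, \exists q\, \forall i\, (B(p) \land \neg C(n) \lor (B(m) \lor \neg C(q) \land C(l)) \land \neg B(i))
The quantifier \forall i sits under an even number of negations (counting the antecedent side of each →), so it remains universal.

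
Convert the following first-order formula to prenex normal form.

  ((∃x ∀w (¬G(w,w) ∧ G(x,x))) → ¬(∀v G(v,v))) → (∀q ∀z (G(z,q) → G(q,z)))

Rewrite implications/biconditionals: A → B as ¬A ∨ B.
  ¬(¬(∃x ∀w (¬G(w,w) ∧ G(x,x))) ∨ ¬(∀v G(v,v))) ∨ (∀q ∀z (¬G(z,q) ∨ G(q,z)))
Push ¬ through the quantifiers and connectives to reach negation normal form:
  (∃x ∀w (¬G(w,w) ∧ G(x,x))) ∧ (∀v G(v,v)) ∨ (∀q ∀z (¬G(z,q) ∨ G(q,z)))
All bound variables are already distinct, so no renaming is needed.
Finally move all quantifiers to the prefix:
  ∃x ∀w ∀v ∀q ∀z (¬G(w,w) ∧ G(x,x) ∧ G(v,v) ∨ ¬G(z,q) ∨ G(q,z))

∃x ∀w ∀v ∀q ∀z (¬G(w,w) ∧ G(x,x) ∧ G(v,v) ∨ ¬G(z,q) ∨ G(q,z))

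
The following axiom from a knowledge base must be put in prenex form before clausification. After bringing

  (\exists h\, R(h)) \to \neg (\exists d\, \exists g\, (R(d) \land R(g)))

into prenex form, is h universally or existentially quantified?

universal

First replace A → B with ¬A ∨ B.
  \neg (\exists h\, R(h)) \lor \neg (\exists d\, \exists g\, (R(d) \land R(g)))
Push ¬ through the quantifiers and connectives to reach negation normal form:
  (\forall h\, \neg R(h)) \lor (\forall d\, \forall g\, (\neg R(d) \lor \neg R(g)))
All bound variables are already distinct, so no renaming is needed.
Finally move all quantifiers to the prefix:
  \forall h\, \forall d\, \forall g\, (\neg R(h) \lor \neg R(d) \lor \neg R(g))
The quantifier \exists h sits under an odd number of negations (counting the antecedent side of each →), so it flips to \forall h.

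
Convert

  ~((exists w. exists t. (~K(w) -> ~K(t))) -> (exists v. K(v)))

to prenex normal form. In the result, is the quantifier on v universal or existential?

First replace A → B with ¬A ∨ B.
  ~(~(exists w. exists t. (~~K(w) | ~K(t))) | (exists v. K(v)))
Move each ¬ inward, flipping quantifiers it crosses:
  (exists w. exists t. (K(w) | ~K(t))) & (forall v. ~K(v))
Extract every quantifier outward, since the variables are now distinct and don't occur free across branches:
  exists w. exists t. forall v. ((K(w) | ~K(t)) & ~K(v))
The quantifier exists v sits under an odd number of negations (counting the antecedent side of each →), so it flips to forall v.

universal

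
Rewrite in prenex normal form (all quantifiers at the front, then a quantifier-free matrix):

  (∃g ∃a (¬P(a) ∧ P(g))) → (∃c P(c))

Rewrite implications/biconditionals: A → B as ¬A ∨ B.
  ¬(∃g ∃a (¬P(a) ∧ P(g))) ∨ (∃c P(c))
Push ¬ through the quantifiers and connectives to reach negation normal form:
  (∀g ∀a (P(a) ∨ ¬P(g))) ∨ (∃c P(c))
Finally move all quantifiers to the prefix:
  ∀g ∀a ∃c (P(a) ∨ ¬P(g) ∨ P(c))

∀g ∀a ∃c (P(a) ∨ ¬P(g) ∨ P(c))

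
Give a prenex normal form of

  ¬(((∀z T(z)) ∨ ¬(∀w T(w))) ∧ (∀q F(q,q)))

∃z ∀w ∃q (¬T(z) ∧ T(w) ∨ ¬F(q,q))

Push ¬ through the quantifiers and connectives to reach negation normal form:
  (∃z ¬T(z)) ∧ (∀w T(w)) ∨ (∃q ¬F(q,q))
Finally move all quantifiers to the prefix:
  ∃z ∀w ∃q (¬T(z) ∧ T(w) ∨ ¬F(q,q))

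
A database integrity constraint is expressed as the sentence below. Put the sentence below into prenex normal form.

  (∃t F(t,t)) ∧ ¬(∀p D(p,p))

∃t ∃p (F(t,t) ∧ ¬D(p,p))

Drive negations inward (¬∀x A ≡ ∃x ¬A, ¬∃x A ≡ ∀x ¬A, De Morgan for ∧/∨):
  (∃t F(t,t)) ∧ (∃p ¬D(p,p))
All bound variables are already distinct, so no renaming is needed.
Pull the quantifiers to the front (each side's bound variable is not free in the other side):
  ∃t ∃p (F(t,t) ∧ ¬D(p,p))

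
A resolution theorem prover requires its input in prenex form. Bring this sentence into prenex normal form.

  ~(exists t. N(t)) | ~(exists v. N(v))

Push ¬ through the quantifiers and connectives to reach negation normal form:
  (forall t. ~N(t)) | (forall v. ~N(v))
All bound variables are already distinct, so no renaming is needed.
Pull the quantifiers to the front (each side's bound variable is not free in the other side):
  forall t. forall v. (~N(t) | ~N(v))

forall t. forall v. (~N(t) | ~N(v))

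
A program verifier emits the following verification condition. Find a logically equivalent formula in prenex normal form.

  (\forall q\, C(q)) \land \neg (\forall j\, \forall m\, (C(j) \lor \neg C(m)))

Drive negations inward (¬∀x A ≡ ∃x ¬A, ¬∃x A ≡ ∀x ¬A, De Morgan for ∧/∨):
  (\forall q\, C(q)) \land (\exists j\, \exists m\, (\neg C(j) \land C(m)))
All bound variables are already distinct, so no renaming is needed.
Extract every quantifier outward, since the variables are now distinct and don't occur free across branches:
  \forall q\, \exists j\, \exists m\, (C(q) \land \neg C(j) \land C(m))

\forall q\, \exists j\, \exists m\, (C(q) \land \neg C(j) \land C(m))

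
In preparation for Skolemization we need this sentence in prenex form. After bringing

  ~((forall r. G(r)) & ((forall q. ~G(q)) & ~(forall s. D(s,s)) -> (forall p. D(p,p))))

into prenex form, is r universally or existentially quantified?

existential

Rewrite implications/biconditionals: A → B as ¬A ∨ B.
  ~((forall r. G(r)) & (~((forall q. ~G(q)) & ~(forall s. D(s,s))) | (forall p. D(p,p))))
Move each ¬ inward, flipping quantifiers it crosses:
  (exists r. ~G(r)) | (forall q. ~G(q)) & (exists s. ~D(s,s)) & (exists p. ~D(p,p))
All bound variables are already distinct, so no renaming is needed.
Extract every quantifier outward, since the variables are now distinct and don't occur free across branches:
  exists r. forall q. exists s. exists p. (~G(r) | ~G(q) & ~D(s,s) & ~D(p,p))
The quantifier forall r sits under an odd number of negations (counting the antecedent side of each →), so it flips to exists r.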